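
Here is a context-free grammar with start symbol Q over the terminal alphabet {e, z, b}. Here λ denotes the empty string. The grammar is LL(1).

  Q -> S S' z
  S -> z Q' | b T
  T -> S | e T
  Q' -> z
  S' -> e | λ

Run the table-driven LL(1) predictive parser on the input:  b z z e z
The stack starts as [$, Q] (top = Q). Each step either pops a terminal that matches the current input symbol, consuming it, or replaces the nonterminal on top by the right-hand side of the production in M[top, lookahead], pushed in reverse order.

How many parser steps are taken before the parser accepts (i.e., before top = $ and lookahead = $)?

step 1: stack=$ Q  input=b z z e z $  — expand Q -> S S' z
step 2: stack=$ z S' S  input=b z z e z $  — expand S -> b T
step 3: stack=$ z S' T b  input=b z z e z $  — match b
step 4: stack=$ z S' T  input=z z e z $  — expand T -> S
step 5: stack=$ z S' S  input=z z e z $  — expand S -> z Q'
step 6: stack=$ z S' Q' z  input=z z e z $  — match z
step 7: stack=$ z S' Q'  input=z e z $  — expand Q' -> z
step 8: stack=$ z S' z  input=z e z $  — match z
step 9: stack=$ z S'  input=e z $  — expand S' -> e
step 10: stack=$ z e  input=e z $  — match e
step 11: stack=$ z  input=z $  — match z
Accept reached after 11 steps.

11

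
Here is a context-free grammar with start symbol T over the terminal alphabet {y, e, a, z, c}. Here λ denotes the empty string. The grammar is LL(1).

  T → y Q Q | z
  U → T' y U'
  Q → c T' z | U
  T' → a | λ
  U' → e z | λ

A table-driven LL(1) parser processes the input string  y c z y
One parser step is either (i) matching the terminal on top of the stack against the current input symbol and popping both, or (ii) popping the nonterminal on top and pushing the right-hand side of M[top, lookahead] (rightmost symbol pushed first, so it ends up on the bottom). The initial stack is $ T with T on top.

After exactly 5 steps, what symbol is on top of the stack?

     Stack       Input      Action
  1  $ T         y c z y $  expand T → y Q Q
  2  $ Q Q y     y c z y $  match y
  3  $ Q Q       c z y $    expand Q → c T' z
  4  $ Q z T' c  c z y $    match c
  5  $ Q z T'    z y $      expand T' → λ
Stack after step 5: $ Q z (top = z).

z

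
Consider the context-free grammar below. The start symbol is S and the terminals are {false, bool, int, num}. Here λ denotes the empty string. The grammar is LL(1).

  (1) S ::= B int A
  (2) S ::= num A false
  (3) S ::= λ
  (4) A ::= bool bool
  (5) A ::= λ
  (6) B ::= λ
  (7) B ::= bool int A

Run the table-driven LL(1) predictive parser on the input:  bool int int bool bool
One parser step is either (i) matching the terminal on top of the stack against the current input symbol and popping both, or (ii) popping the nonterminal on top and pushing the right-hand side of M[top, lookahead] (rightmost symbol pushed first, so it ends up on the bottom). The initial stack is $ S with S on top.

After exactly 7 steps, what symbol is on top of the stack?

     Stack               Input                     Action
  1  $ S                 bool int int bool bool $  expand S ::= B int A
  2  $ A int B           bool int int bool bool $  expand B ::= bool int A
  3  $ A int A int bool  bool int int bool bool $  match bool
  4  $ A int A int       int int bool bool $       match int
  5  $ A int A           int bool bool $           expand A ::= λ
  6  $ A int             int bool bool $           match int
  7  $ A                 bool bool $               expand A ::= bool bool
Stack after step 7: $ bool bool (top = bool).

bool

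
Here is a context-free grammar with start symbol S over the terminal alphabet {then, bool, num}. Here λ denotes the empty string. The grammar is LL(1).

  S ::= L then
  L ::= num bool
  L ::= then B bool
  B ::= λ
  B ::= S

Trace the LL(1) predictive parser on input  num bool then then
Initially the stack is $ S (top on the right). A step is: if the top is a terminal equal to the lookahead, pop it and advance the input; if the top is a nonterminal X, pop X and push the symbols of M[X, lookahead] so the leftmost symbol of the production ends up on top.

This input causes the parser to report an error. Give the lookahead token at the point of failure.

step 1: stack=$ S  input=num bool then then $  — expand S ::= L then
step 2: stack=$ then L  input=num bool then then $  — expand L ::= num bool
step 3: stack=$ then bool num  input=num bool then then $  — match num
step 4: stack=$ then bool  input=bool then then $  — match bool
step 5: stack=$ then  input=then then $  — match then
step 6: stack=$  input=then $  — error: stack empty but input remains

then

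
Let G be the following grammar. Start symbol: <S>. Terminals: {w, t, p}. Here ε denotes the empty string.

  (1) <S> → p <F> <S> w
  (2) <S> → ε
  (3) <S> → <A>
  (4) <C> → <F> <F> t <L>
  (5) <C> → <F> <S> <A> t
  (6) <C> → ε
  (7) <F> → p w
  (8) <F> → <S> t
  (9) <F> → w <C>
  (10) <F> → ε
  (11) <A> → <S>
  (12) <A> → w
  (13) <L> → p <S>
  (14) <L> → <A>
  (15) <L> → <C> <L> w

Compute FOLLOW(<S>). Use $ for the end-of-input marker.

FIRST(<S>): from <S>→p <F> <S> w we get {p}; from <S>→ε we get {ε}; from <S>→<A> we get {ε, p, w}. So FIRST(<S>) = {ε, p, w}.
FIRST(<F>): from <F>→p w we get {p}; from <F>→<S> t we get {p, t, w}; from <F>→w <C> we get {w}; from <F>→ε we get {ε}. So FIRST(<F>) = {ε, p, t, w}.
FIRST(<A>): from <A>→<S> we get {ε, p, w}; from <A>→w we get {w}. So FIRST(<A>) = {ε, p, w}.
FIRST(<C>): from <C>→<F> <F> t <L> we get {p, t, w}; from <C>→<F> <S> <A> t we get {p, t, w}; from <C>→ε we get {ε}. So FIRST(<C>) = {ε, p, t, w}.
FIRST(<L>): from <L>→p <S> we get {p}; from <L>→<A> we get {ε, p, w}; from <L>→<C> <L> w we get {p, t, w}. So FIRST(<L>) = {ε, p, t, w}.
FOLLOW(<S>) includes $ since <S> is the start symbol.
FOLLOW(<F>): in <S>→p <F> <S> w, <F> is followed by <S> w with FIRST {p, w}; in <C>→<F> <F> t <L> (occurrence 1), <F> is followed by <F> t <L> with FIRST {p, t, w}; in <C>→<F> <F> t <L> (occurrence 2), <F> is followed by t <L> with FIRST {t}; in <C>→<F> <S> <A> t, <F> is followed by <S> <A> t with FIRST {p, t, w}. Thus FOLLOW(<F>) = {p, t, w}.
FOLLOW(<C>): in <F>→w <C>, the suffix after <C> is empty, so FOLLOW(<C>) ⊇ FOLLOW(<F>) = {p, t, w}; in <L>→<C> <L> w, <C> is followed by <L> w with FIRST {p, t, w}. Thus FOLLOW(<C>) = {p, t, w}.
FOLLOW(<L>): in <C>→<F> <F> t <L>, the suffix after <L> is empty, so FOLLOW(<L>) ⊇ FOLLOW(<C>) = {p, t, w}; in <L>→<C> <L> w, <L> is followed by w with FIRST {w}. Thus FOLLOW(<L>) = {p, t, w}.
FOLLOW(<S>): in <S>→p <F> <S> w, <S> is followed by w with FIRST {w}; in <C>→<F> <S> <A> t, <S> is followed by <A> t with FIRST {p, t, w}; in <F>→<S> t, <S> is followed by t with FIRST {t}; in <A>→<S>, the suffix after <S> is empty, so FOLLOW(<S>) ⊇ FOLLOW(<A>) = {$, p, t, w}; in <L>→p <S>, the suffix after <S> is empty, so FOLLOW(<S>) ⊇ FOLLOW(<L>) = {p, t, w}. Thus FOLLOW(<S>) = {$, p, t, w}.
FOLLOW(<A>): in <S>→<A>, the suffix after <A> is empty, so FOLLOW(<A>) ⊇ FOLLOW(<S>) = {$, p, t, w}; in <C>→<F> <S> <A> t, <A> is followed by t with FIRST {t}; in <L>→<A>, the suffix after <A> is empty, so FOLLOW(<A>) ⊇ FOLLOW(<L>) = {p, t, w}. Thus FOLLOW(<A>) = {$, p, t, w}.

{$, p, t, w}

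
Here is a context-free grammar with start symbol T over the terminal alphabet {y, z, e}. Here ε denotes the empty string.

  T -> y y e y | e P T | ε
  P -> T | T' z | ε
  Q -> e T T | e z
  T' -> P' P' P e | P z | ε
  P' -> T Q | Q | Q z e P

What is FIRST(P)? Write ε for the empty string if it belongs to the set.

{ε, e, y, z}

FIRST(T) = {ε, e, y}
FIRST(Q) = {e}
FIRST(P') = {e, y}  (via T Q, Q, Q z e P)
FIRST(P) = {ε, e, y, z}  (via T, T' z)
FIRST(T') = {ε, e, y, z}  (via P' P' P e, P z)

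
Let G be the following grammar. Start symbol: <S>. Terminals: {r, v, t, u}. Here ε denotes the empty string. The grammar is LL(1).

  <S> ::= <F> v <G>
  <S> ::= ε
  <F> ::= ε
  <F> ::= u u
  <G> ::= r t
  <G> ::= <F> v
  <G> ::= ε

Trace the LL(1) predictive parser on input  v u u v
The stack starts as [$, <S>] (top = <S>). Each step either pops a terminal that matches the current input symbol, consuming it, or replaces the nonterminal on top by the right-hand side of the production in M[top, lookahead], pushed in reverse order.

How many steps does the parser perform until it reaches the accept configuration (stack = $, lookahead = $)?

step 1: stack=$ <S>  input=v u u v $  — expand <S> ::= <F> v <G>
step 2: stack=$ <G> v <F>  input=v u u v $  — expand <F> ::= ε
step 3: stack=$ <G> v  input=v u u v $  — match v
step 4: stack=$ <G>  input=u u v $  — expand <G> ::= <F> v
step 5: stack=$ v <F>  input=u u v $  — expand <F> ::= u u
step 6: stack=$ v u u  input=u u v $  — match u
step 7: stack=$ v u  input=u v $  — match u
step 8: stack=$ v  input=v $  — match v
Accept reached after 8 steps.

8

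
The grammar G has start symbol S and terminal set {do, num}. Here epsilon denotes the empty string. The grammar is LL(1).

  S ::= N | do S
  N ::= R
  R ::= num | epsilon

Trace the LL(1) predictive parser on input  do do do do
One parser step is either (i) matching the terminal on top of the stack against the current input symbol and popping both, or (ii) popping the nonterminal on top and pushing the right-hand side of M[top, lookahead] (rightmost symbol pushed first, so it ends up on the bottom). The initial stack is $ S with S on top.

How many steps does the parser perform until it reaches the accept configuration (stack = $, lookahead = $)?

      Stack   Input          Action
   1  $ S     do do do do $  expand S ::= do S
   2  $ S do  do do do do $  match do
   3  $ S     do do do $     expand S ::= do S
   4  $ S do  do do do $     match do
   5  $ S     do do $        expand S ::= do S
   6  $ S do  do do $        match do
   7  $ S     do $           expand S ::= do S
   8  $ S do  do $           match do
   9  $ S     $              expand S ::= N
  10  $ N     $              expand N ::= R
  11  $ R     $              expand R ::= epsilon
Accept reached after 11 steps.

11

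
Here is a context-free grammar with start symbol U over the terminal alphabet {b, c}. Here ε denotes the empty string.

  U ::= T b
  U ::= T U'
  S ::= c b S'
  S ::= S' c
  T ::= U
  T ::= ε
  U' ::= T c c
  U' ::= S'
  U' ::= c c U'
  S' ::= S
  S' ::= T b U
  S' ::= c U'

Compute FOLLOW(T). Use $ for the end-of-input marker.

FIRST(U) = {b, c}  (via T b, T U')
FIRST(T) = {ε, b, c}  (via U)
FIRST(S) = {b, c}  (via S' c)
FIRST(S') = {b, c}  (via S, T b U)
FIRST(U') = {b, c}  (via T c c, S')
FOLLOW(U) includes $ since U is the start symbol.
FOLLOW(T): in U::=T b, T is followed by b with FIRST {b}; in U::=T U', T is followed by U' with FIRST {b, c}; in U'::=T c c, T is followed by c c with FIRST {c}; in S'::=T b U, T is followed by b U with FIRST {b}. Thus FOLLOW(T) = {b, c}.
FOLLOW(U): in T::=U, the suffix after U is empty, so FOLLOW(U) ⊇ FOLLOW(T) = {b, c}; in S'::=T b U, the suffix after U is empty, so FOLLOW(U) ⊇ FOLLOW(S') = {$, b, c}. Thus FOLLOW(U) = {$, b, c}.
FOLLOW(S): in S'::=S, the suffix after S is empty, so FOLLOW(S) ⊇ FOLLOW(S') = {$, b, c}. Thus FOLLOW(S) = {$, b, c}.
FOLLOW(U'): in U::=T U', the suffix after U' is empty, so FOLLOW(U') ⊇ FOLLOW(U) = {$, b, c}; in U'::=c c U', the suffix after U' is empty (adds nothing new); in S'::=c U', the suffix after U' is empty, so FOLLOW(U') ⊇ FOLLOW(S') = {$, b, c}. Thus FOLLOW(U') = {$, b, c}.
FOLLOW(S'): in S::=c b S', the suffix after S' is empty, so FOLLOW(S') ⊇ FOLLOW(S) = {$, b, c}; in S::=S' c, S' is followed by c with FIRST {c}; in U'::=S', the suffix after S' is empty, so FOLLOW(S') ⊇ FOLLOW(U') = {$, b, c}. Thus FOLLOW(S') = {$, b, c}.

{b, c}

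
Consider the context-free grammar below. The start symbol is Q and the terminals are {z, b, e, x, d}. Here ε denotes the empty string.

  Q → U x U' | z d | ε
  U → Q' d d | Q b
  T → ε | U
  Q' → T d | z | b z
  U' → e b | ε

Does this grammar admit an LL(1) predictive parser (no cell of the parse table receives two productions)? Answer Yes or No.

FIRST(Q) = {ε, b, d, z}
FIRST(U) = {b, d, z}
FIRST(T) = {ε, b, d, z}
FIRST(Q') = {b, d, z}
FIRST(U') = {ε, e}
FOLLOW(Q) = {$, b}
FOLLOW(U) = {d, x}
FOLLOW(T) = {d}
FOLLOW(Q') = {d}
FOLLOW(U') = {$, b}
Cell M[Q, b] receives both Q → U x U' and Q → ε — the grammar is not LL(1).

No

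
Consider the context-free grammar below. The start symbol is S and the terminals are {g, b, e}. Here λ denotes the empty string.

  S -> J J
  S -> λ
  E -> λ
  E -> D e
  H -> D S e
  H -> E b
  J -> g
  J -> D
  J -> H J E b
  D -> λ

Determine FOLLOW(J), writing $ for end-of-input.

{$, b, e, g}

FIRST(D) = {λ}
FIRST(E) = {λ, e}  (via D e)
FIRST(S) = {λ, b, e, g}  (via J J)
FIRST(H) = {b, e, g}  (via D S e, E b)
FIRST(J) = {λ, b, e, g}  (via D, H J E b)
FOLLOW(S) includes $ since S is the start symbol.
FOLLOW(S): in H->D S e, S is followed by e with FIRST {e}. Thus FOLLOW(S) = {$, e}.
FOLLOW(E): in H->E b, E is followed by b with FIRST {b}; in J->H J E b, E is followed by b with FIRST {b}. Thus FOLLOW(E) = {b}.
FOLLOW(H): in J->H J E b, H is followed by J E b with FIRST {b, e, g}. Thus FOLLOW(H) = {b, e, g}.
FOLLOW(J): in S->J J (occurrence 1), J is followed by J with FIRST {λ, b, e, g}; in S->J J (occurrence 1), the suffix after J is nullable, so FOLLOW(J) ⊇ FOLLOW(S) = {$, e}; in S->J J (occurrence 2), the suffix after J is empty, so FOLLOW(J) ⊇ FOLLOW(S) = {$, e}; in J->H J E b, J is followed by E b with FIRST {b, e}. Thus FOLLOW(J) = {$, b, e, g}.
FOLLOW(D): in E->D e, D is followed by e with FIRST {e}; in H->D S e, D is followed by S e with FIRST {b, e, g}; in J->D, the suffix after D is empty, so FOLLOW(D) ⊇ FOLLOW(J) = {$, b, e, g}. Thus FOLLOW(D) = {$, b, e, g}.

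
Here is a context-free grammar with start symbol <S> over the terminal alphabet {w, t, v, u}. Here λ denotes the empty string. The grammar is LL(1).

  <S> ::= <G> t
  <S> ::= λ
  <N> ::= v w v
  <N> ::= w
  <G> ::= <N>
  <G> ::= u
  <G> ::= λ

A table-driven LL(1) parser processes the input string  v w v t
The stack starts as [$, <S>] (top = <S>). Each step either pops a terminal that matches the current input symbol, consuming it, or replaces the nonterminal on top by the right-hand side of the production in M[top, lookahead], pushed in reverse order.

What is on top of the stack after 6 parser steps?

t

step 1: stack=$ <S>  input=v w v t $  — expand <S> ::= <G> t
step 2: stack=$ t <G>  input=v w v t $  — expand <G> ::= <N>
step 3: stack=$ t <N>  input=v w v t $  — expand <N> ::= v w v
step 4: stack=$ t v w v  input=v w v t $  — match v
step 5: stack=$ t v w  input=w v t $  — match w
step 6: stack=$ t v  input=v t $  — match v
Stack after step 6: $ t (top = t).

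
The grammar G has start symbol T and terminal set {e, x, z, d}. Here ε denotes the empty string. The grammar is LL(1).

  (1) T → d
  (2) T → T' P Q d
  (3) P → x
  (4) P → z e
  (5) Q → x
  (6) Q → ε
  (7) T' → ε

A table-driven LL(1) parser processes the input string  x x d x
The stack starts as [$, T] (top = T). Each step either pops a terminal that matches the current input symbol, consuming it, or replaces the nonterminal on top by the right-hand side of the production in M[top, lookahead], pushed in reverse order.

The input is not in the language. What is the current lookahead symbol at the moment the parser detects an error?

step 1: stack=$ T  input=x x d x $  — expand T → T' P Q d
step 2: stack=$ d Q P T'  input=x x d x $  — expand T' → ε
step 3: stack=$ d Q P  input=x x d x $  — expand P → x
step 4: stack=$ d Q x  input=x x d x $  — match x
step 5: stack=$ d Q  input=x d x $  — expand Q → x
step 6: stack=$ d x  input=x d x $  — match x
step 7: stack=$ d  input=d x $  — match d
step 8: stack=$  input=x $  — error: stack empty but input remains

x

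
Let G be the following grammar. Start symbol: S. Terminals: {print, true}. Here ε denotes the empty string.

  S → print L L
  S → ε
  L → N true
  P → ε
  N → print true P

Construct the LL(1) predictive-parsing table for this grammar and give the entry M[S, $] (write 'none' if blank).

FIRST(S): from S→print L L we get {print}; from S→ε we get {ε}. So FIRST(S) = {ε, print}.
FIRST(P): from P→ε we get {ε}. So FIRST(P) = {ε}.
FIRST(N): from N→print true P we get {print}. So FIRST(N) = {print}.
FIRST(L): from L→N true we get {print}. So FIRST(L) = {print}.
FOLLOW(S) includes $ since S is the start symbol.
FOLLOW(S): S appears on no right-hand side. Thus FOLLOW(S) = {$}.
For S → print L L: FIRST(print L L) = {print}, so it goes in M[S, t] for t ∈ {print}.
For S → ε: FIRST(ε) = {ε}, so it goes in M[S, t] for t ∈ {}; since ε ∈ FIRST, also for every t ∈ FOLLOW(S) = {$}.

S → ε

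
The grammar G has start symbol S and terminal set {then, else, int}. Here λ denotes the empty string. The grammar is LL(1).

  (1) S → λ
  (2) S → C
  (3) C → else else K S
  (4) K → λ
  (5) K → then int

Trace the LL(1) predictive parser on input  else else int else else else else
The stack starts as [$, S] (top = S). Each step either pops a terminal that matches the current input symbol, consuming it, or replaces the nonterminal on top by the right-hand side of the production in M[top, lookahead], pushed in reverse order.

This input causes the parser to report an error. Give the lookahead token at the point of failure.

int

     Stack            Input                                Action
  1  $ S              else else int else else else else $  expand S → C
  2  $ C              else else int else else else else $  expand C → else else K S
  3  $ S K else else  else else int else else else else $  match else
  4  $ S K else       else int else else else else $       match else
  5  $ S K            int else else else else $            error: M[K, int] is empty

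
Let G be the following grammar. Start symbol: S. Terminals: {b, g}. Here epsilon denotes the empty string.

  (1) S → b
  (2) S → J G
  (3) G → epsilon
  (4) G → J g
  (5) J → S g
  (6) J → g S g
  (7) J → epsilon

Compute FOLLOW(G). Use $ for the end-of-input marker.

{$, g}

FIRST(S): from S→b we get {b}; from S→J G we get {epsilon, b, g}. So FIRST(S) = {epsilon, b, g}.
FIRST(J): from J→S g we get {b, g}; from J→g S g we get {g}; from J→epsilon we get {epsilon}. So FIRST(J) = {epsilon, b, g}.
FIRST(G): from G→epsilon we get {epsilon}; from G→J g we get {b, g}. So FIRST(G) = {epsilon, b, g}.
FOLLOW(S) includes $ since S is the start symbol.
FOLLOW(S): in J→S g, S is followed by g with FIRST {g}; in J→g S g, S is followed by g with FIRST {g}. Thus FOLLOW(S) = {$, g}.
FOLLOW(G): in S→J G, the suffix after G is empty, so FOLLOW(G) ⊇ FOLLOW(S) = {$, g}. Thus FOLLOW(G) = {$, g}.
FOLLOW(J): in S→J G, J is followed by G with FIRST {epsilon, b, g}; in S→J G, the suffix after J is nullable, so FOLLOW(J) ⊇ FOLLOW(S) = {$, g}; in G→J g, J is followed by g with FIRST {g}. Thus FOLLOW(J) = {$, b, g}.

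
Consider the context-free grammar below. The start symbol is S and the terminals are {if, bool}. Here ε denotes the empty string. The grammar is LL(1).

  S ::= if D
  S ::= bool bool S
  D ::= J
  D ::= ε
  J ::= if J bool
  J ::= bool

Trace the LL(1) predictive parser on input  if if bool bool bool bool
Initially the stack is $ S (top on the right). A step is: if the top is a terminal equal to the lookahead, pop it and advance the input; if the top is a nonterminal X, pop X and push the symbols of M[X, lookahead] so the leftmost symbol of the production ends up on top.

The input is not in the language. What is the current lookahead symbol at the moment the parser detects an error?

bool

step 1: stack=$ S  input=if if bool bool bool bool $  — expand S ::= if D
step 2: stack=$ D if  input=if if bool bool bool bool $  — match if
step 3: stack=$ D  input=if bool bool bool bool $  — expand D ::= J
step 4: stack=$ J  input=if bool bool bool bool $  — expand J ::= if J bool
step 5: stack=$ bool J if  input=if bool bool bool bool $  — match if
step 6: stack=$ bool J  input=bool bool bool bool $  — expand J ::= bool
step 7: stack=$ bool bool  input=bool bool bool bool $  — match bool
step 8: stack=$ bool  input=bool bool bool $  — match bool
step 9: stack=$  input=bool bool $  — error: stack empty but input remains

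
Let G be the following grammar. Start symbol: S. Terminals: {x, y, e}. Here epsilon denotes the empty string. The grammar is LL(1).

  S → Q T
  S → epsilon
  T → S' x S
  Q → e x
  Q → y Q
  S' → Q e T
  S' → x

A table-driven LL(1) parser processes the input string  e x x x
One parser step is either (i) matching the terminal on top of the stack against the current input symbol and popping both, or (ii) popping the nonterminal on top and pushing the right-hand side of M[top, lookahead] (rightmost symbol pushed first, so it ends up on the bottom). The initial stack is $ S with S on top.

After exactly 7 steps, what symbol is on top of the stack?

step 1: stack=$ S  input=e x x x $  — expand S → Q T
step 2: stack=$ T Q  input=e x x x $  — expand Q → e x
step 3: stack=$ T x e  input=e x x x $  — match e
step 4: stack=$ T x  input=x x x $  — match x
step 5: stack=$ T  input=x x $  — expand T → S' x S
step 6: stack=$ S x S'  input=x x $  — expand S' → x
step 7: stack=$ S x x  input=x x $  — match x
Stack after step 7: $ S x (top = x).

x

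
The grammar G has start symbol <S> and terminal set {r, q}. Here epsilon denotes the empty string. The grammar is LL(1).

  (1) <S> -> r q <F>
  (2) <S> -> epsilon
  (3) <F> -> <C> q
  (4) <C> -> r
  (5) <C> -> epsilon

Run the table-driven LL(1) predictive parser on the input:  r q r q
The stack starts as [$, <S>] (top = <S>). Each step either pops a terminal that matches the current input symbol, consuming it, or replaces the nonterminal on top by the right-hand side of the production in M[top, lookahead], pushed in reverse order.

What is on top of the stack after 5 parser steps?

r

step 1: stack=$ <S>  input=r q r q $  — expand <S> -> r q <F>
step 2: stack=$ <F> q r  input=r q r q $  — match r
step 3: stack=$ <F> q  input=q r q $  — match q
step 4: stack=$ <F>  input=r q $  — expand <F> -> <C> q
step 5: stack=$ q <C>  input=r q $  — expand <C> -> r
Stack after step 5: $ q r (top = r).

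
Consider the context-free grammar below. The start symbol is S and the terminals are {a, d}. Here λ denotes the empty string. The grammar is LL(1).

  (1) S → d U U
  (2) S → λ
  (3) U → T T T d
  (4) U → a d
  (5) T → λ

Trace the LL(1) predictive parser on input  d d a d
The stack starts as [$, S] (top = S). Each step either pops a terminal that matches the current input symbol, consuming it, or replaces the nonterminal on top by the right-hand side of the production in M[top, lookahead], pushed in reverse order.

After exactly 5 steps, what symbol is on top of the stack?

T

     Stack        Input      Action
  1  $ S          d d a d $  expand S → d U U
  2  $ U U d      d d a d $  match d
  3  $ U U        d a d $    expand U → T T T d
  4  $ U d T T T  d a d $    expand T → λ
  5  $ U d T T    d a d $    expand T → λ
Stack after step 5: $ U d T (top = T).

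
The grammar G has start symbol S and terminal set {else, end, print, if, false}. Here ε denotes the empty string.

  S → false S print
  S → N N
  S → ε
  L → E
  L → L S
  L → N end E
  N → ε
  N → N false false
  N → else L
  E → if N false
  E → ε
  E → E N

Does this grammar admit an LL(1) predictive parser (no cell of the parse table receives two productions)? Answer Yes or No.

No

FIRST(S) = {ε, else, false}
FIRST(L) = {ε, else, end, false, if}
FIRST(N) = {ε, else, false}
FIRST(E) = {ε, else, false, if}
FOLLOW(S) = {$, else, end, false, print}
FOLLOW(L) = {$, else, end, false, print}
FOLLOW(N) = {$, else, end, false, print}
FOLLOW(E) = {$, else, end, false, print}
Cell M[E, $] receives both E → ε and E → E N — the grammar is not LL(1).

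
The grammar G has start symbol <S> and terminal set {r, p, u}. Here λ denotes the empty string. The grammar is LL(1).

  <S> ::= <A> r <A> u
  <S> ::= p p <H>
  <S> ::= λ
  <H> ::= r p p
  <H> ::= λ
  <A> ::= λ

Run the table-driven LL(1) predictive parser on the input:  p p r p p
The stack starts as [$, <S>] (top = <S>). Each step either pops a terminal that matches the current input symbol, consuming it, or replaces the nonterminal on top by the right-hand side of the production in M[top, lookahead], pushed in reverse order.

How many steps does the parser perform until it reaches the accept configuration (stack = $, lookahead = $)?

7

step 1: stack=$ <S>  input=p p r p p $  — expand <S> ::= p p <H>
step 2: stack=$ <H> p p  input=p p r p p $  — match p
step 3: stack=$ <H> p  input=p r p p $  — match p
step 4: stack=$ <H>  input=r p p $  — expand <H> ::= r p p
step 5: stack=$ p p r  input=r p p $  — match r
step 6: stack=$ p p  input=p p $  — match p
step 7: stack=$ p  input=p $  — match p
Accept reached after 7 steps.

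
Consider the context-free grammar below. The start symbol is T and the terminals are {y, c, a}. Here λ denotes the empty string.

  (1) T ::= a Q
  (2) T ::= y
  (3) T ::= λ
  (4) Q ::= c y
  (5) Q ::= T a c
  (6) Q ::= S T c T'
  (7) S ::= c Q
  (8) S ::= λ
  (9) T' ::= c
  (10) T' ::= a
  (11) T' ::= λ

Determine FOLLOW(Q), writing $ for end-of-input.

{$, a, c, y}

FIRST(T): from T::=a Q we get {a}; from T::=y we get {y}; from T::=λ we get {λ}. So FIRST(T) = {λ, a, y}.
FIRST(S): from S::=c Q we get {c}; from S::=λ we get {λ}. So FIRST(S) = {λ, c}.
FIRST(T'): from T'::=c we get {c}; from T'::=a we get {a}; from T'::=λ we get {λ}. So FIRST(T') = {λ, a, c}.
FIRST(Q): from Q::=c y we get {c}; from Q::=T a c we get {a, y}; from Q::=S T c T' we get {a, c, y}. So FIRST(Q) = {a, c, y}.
FOLLOW(T) includes $ since T is the start symbol.
FOLLOW(T): in Q::=T a c, T is followed by a c with FIRST {a}; in Q::=S T c T', T is followed by c T' with FIRST {c}. Thus FOLLOW(T) = {$, a, c}.
FOLLOW(S): in Q::=S T c T', S is followed by T c T' with FIRST {a, c, y}. Thus FOLLOW(S) = {a, c, y}.
FOLLOW(Q): in T::=a Q, the suffix after Q is empty, so FOLLOW(Q) ⊇ FOLLOW(T) = {$, a, c}; in S::=c Q, the suffix after Q is empty, so FOLLOW(Q) ⊇ FOLLOW(S) = {a, c, y}. Thus FOLLOW(Q) = {$, a, c, y}.
FOLLOW(T'): in Q::=S T c T', the suffix after T' is empty, so FOLLOW(T') ⊇ FOLLOW(Q) = {$, a, c, y}. Thus FOLLOW(T') = {$, a, c, y}.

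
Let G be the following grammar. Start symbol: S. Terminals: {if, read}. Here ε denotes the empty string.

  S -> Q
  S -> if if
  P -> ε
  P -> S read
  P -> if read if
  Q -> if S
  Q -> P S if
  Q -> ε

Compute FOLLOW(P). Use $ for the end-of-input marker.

{if, read}

FIRST(S): from S->Q we get {ε, if, read}; from S->if if we get {if}. So FIRST(S) = {ε, if, read}.
FIRST(P): from P->ε we get {ε}; from P->S read we get {if, read}; from P->if read if we get {if}. So FIRST(P) = {ε, if, read}.
FIRST(Q): from Q->if S we get {if}; from Q->P S if we get {if, read}; from Q->ε we get {ε}. So FIRST(Q) = {ε, if, read}.
FOLLOW(S) includes $ since S is the start symbol.
FOLLOW(P): in Q->P S if, P is followed by S if with FIRST {if, read}. Thus FOLLOW(P) = {if, read}.
FOLLOW(S): in P->S read, S is followed by read with FIRST {read}; in Q->if S, the suffix after S is empty, so FOLLOW(S) ⊇ FOLLOW(Q) = {$, if, read}; in Q->P S if, S is followed by if with FIRST {if}. Thus FOLLOW(S) = {$, if, read}.
FOLLOW(Q): in S->Q, the suffix after Q is empty, so FOLLOW(Q) ⊇ FOLLOW(S) = {$, if, read}. Thus FOLLOW(Q) = {$, if, read}.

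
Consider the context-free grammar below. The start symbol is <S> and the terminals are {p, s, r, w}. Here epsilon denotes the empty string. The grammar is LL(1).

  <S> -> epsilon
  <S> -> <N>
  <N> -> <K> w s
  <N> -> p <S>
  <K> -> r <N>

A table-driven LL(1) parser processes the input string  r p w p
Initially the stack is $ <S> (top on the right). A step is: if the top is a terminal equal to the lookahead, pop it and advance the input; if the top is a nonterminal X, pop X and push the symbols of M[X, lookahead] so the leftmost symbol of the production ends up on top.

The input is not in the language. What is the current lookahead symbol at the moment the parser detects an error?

p

     Stack        Input      Action
  1  $ <S>        r p w p $  expand <S> -> <N>
  2  $ <N>        r p w p $  expand <N> -> <K> w s
  3  $ s w <K>    r p w p $  expand <K> -> r <N>
  4  $ s w <N> r  r p w p $  match r
  5  $ s w <N>    p w p $    expand <N> -> p <S>
  6  $ s w <S> p  p w p $    match p
  7  $ s w <S>    w p $      expand <S> -> epsilon
  8  $ s w        w p $      match w
  9  $ s          p $        error: top is terminal s but lookahead is p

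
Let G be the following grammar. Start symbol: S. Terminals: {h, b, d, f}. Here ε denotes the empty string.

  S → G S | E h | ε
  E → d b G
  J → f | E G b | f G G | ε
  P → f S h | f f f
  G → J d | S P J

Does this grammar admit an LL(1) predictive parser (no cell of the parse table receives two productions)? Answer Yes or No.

No

FIRST(S) = {ε, d, f}
FIRST(E) = {d}
FIRST(J) = {ε, d, f}
FIRST(P) = {f}
FIRST(G) = {d, f}
FOLLOW(S) = {$, f, h}
FOLLOW(E) = {d, f, h}
FOLLOW(J) = {$, b, d, f, h}
FOLLOW(P) = {$, b, d, f, h}
FOLLOW(G) = {$, b, d, f, h}
Cell M[G, d] receives both G → J d and G → S P J — the grammar is not LL(1).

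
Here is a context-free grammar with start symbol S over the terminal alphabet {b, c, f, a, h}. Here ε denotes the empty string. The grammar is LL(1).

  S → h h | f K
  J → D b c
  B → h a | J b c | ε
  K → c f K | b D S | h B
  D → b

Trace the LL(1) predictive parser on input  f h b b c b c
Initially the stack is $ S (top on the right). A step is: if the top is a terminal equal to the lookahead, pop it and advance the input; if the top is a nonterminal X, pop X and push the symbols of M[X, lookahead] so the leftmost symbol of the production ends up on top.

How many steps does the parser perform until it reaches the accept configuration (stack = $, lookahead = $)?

12

      Stack        Input            Action
   1  $ S          f h b b c b c $  expand S → f K
   2  $ K f        f h b b c b c $  match f
   3  $ K          h b b c b c $    expand K → h B
   4  $ B h        h b b c b c $    match h
   5  $ B          b b c b c $      expand B → J b c
   6  $ c b J      b b c b c $      expand J → D b c
   7  $ c b c b D  b b c b c $      expand D → b
   8  $ c b c b b  b b c b c $      match b
   9  $ c b c b    b c b c $        match b
  10  $ c b c      c b c $          match c
  11  $ c b        b c $            match b
  12  $ c          c $              match c
Accept reached after 12 steps.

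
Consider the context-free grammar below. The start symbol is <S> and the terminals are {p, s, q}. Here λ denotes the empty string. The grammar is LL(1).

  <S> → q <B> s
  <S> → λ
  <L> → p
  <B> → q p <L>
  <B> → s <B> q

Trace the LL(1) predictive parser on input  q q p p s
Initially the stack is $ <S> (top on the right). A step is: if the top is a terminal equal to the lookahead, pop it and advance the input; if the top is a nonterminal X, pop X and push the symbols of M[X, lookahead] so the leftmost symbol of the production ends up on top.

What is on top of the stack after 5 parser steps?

     Stack        Input        Action
  1  $ <S>        q q p p s $  expand <S> → q <B> s
  2  $ s <B> q    q q p p s $  match q
  3  $ s <B>      q p p s $    expand <B> → q p <L>
  4  $ s <L> p q  q p p s $    match q
  5  $ s <L> p    p p s $      match p
Stack after step 5: $ s <L> (top = <L>).

<L>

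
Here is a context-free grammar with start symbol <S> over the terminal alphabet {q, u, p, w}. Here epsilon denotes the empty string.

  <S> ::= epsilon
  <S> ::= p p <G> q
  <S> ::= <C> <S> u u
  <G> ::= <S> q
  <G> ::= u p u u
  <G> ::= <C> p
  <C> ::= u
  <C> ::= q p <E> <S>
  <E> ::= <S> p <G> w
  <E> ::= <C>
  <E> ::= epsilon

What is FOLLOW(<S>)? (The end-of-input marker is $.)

{$, p, q, u}

FIRST(<C>): from <C>::=u we get {u}; from <C>::=q p <E> <S> we get {q}. So FIRST(<C>) = {q, u}.
FIRST(<S>): from <S>::=epsilon we get {epsilon}; from <S>::=p p <G> q we get {p}; from <S>::=<C> <S> u u we get {q, u}. So FIRST(<S>) = {epsilon, p, q, u}.
FIRST(<G>): from <G>::=<S> q we get {p, q, u}; from <G>::=u p u u we get {u}; from <G>::=<C> p we get {q, u}. So FIRST(<G>) = {p, q, u}.
FIRST(<E>): from <E>::=<S> p <G> w we get {p, q, u}; from <E>::=<C> we get {q, u}; from <E>::=epsilon we get {epsilon}. So FIRST(<E>) = {epsilon, p, q, u}.
FOLLOW(<S>) includes $ since <S> is the start symbol.
FOLLOW(<G>): in <S>::=p p <G> q, <G> is followed by q with FIRST {q}; in <E>::=<S> p <G> w, <G> is followed by w with FIRST {w}. Thus FOLLOW(<G>) = {q, w}.
FOLLOW(<S>): in <S>::=<C> <S> u u, <S> is followed by u u with FIRST {u}; in <G>::=<S> q, <S> is followed by q with FIRST {q}; in <C>::=q p <E> <S>, the suffix after <S> is empty, so FOLLOW(<S>) ⊇ FOLLOW(<C>) = {p, q, u}; in <E>::=<S> p <G> w, <S> is followed by p <G> w with FIRST {p}. Thus FOLLOW(<S>) = {$, p, q, u}.
FOLLOW(<C>): in <S>::=<C> <S> u u, <C> is followed by <S> u u with FIRST {p, q, u}; in <G>::=<C> p, <C> is followed by p with FIRST {p}; in <E>::=<C>, the suffix after <C> is empty, so FOLLOW(<C>) ⊇ FOLLOW(<E>) = {p, q, u}. Thus FOLLOW(<C>) = {p, q, u}.
FOLLOW(<E>): in <C>::=q p <E> <S>, <E> is followed by <S> with FIRST {epsilon, p, q, u}; in <C>::=q p <E> <S>, the suffix after <E> is nullable, so FOLLOW(<E>) ⊇ FOLLOW(<C>) = {p, q, u}. Thus FOLLOW(<E>) = {p, q, u}.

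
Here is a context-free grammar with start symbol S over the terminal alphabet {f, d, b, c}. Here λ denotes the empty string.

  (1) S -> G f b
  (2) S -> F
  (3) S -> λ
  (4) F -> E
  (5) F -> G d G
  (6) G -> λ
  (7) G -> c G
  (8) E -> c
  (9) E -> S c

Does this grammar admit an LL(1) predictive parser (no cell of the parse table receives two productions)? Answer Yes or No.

No

FIRST(S) = {λ, c, d, f}
FIRST(F) = {c, d, f}
FIRST(G) = {λ, c}
FIRST(E) = {c, d, f}
FOLLOW(S) = {$, c}
FOLLOW(F) = {$, c}
FOLLOW(G) = {$, c, d, f}
FOLLOW(E) = {$, c}
Cell M[E, c] receives both E -> c and E -> S c — the grammar is not LL(1).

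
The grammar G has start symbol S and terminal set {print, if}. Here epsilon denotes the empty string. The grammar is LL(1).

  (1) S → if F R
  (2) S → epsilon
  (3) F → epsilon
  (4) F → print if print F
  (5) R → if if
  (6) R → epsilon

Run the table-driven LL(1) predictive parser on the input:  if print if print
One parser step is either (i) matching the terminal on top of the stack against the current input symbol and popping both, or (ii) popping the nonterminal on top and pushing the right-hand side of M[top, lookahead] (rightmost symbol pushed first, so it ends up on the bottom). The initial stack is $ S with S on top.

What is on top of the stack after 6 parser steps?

F

     Stack                 Input                Action
  1  $ S                   if print if print $  expand S → if F R
  2  $ R F if              if print if print $  match if
  3  $ R F                 print if print $     expand F → print if print F
  4  $ R F print if print  print if print $     match print
  5  $ R F print if        if print $           match if
  6  $ R F print           print $              match print
Stack after step 6: $ R F (top = F).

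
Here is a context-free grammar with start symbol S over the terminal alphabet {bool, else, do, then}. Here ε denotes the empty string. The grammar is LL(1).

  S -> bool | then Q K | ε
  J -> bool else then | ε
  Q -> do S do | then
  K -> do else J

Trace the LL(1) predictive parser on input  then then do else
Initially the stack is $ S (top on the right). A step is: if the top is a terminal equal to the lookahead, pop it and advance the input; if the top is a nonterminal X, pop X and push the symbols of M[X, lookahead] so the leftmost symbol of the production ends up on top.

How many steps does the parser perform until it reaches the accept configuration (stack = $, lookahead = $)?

8

step 1: stack=$ S  input=then then do else $  — expand S -> then Q K
step 2: stack=$ K Q then  input=then then do else $  — match then
step 3: stack=$ K Q  input=then do else $  — expand Q -> then
step 4: stack=$ K then  input=then do else $  — match then
step 5: stack=$ K  input=do else $  — expand K -> do else J
step 6: stack=$ J else do  input=do else $  — match do
step 7: stack=$ J else  input=else $  — match else
step 8: stack=$ J  input=$  — expand J -> ε
Accept reached after 8 steps.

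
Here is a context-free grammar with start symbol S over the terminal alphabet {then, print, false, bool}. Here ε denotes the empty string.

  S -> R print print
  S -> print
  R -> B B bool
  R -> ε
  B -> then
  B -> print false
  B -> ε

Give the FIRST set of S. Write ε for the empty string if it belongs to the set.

FIRST(B) = {ε, print, then}
FIRST(R) = {ε, bool, print, then}  (via B B bool)
FIRST(S) = {bool, print, then}  (via R print print)

{bool, print, then}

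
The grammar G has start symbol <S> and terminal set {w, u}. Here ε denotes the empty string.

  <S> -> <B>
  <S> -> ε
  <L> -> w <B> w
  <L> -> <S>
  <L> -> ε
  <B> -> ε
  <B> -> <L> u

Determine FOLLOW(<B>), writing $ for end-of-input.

FIRST(<S>): from <S>-><B> we get {ε, u, w}; from <S>->ε we get {ε}. So FIRST(<S>) = {ε, u, w}.
FIRST(<L>): from <L>->w <B> w we get {w}; from <L>-><S> we get {ε, u, w}; from <L>->ε we get {ε}. So FIRST(<L>) = {ε, u, w}.
FIRST(<B>): from <B>->ε we get {ε}; from <B>-><L> u we get {u, w}. So FIRST(<B>) = {ε, u, w}.
FOLLOW(<S>) includes $ since <S> is the start symbol.
FOLLOW(<L>): in <B>-><L> u, <L> is followed by u with FIRST {u}. Thus FOLLOW(<L>) = {u}.
FOLLOW(<S>): in <L>-><S>, the suffix after <S> is empty, so FOLLOW(<S>) ⊇ FOLLOW(<L>) = {u}. Thus FOLLOW(<S>) = {$, u}.
FOLLOW(<B>): in <S>-><B>, the suffix after <B> is empty, so FOLLOW(<B>) ⊇ FOLLOW(<S>) = {$, u}; in <L>->w <B> w, <B> is followed by w with FIRST {w}. Thus FOLLOW(<B>) = {$, u, w}.

{$, u, w}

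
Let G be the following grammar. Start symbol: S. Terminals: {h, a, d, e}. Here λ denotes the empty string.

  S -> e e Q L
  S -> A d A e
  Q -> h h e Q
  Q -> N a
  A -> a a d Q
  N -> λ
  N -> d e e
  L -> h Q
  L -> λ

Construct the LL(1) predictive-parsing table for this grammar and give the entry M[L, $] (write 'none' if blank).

L -> λ

FIRST(A): from A->a a d Q we get {a}. So FIRST(A) = {a}.
FIRST(N): from N->λ we get {λ}; from N->d e e we get {d}. So FIRST(N) = {λ, d}.
FIRST(L): from L->h Q we get {h}; from L->λ we get {λ}. So FIRST(L) = {λ, h}.
FIRST(S): from S->e e Q L we get {e}; from S->A d A e we get {a}. So FIRST(S) = {a, e}.
FIRST(Q): from Q->h h e Q we get {h}; from Q->N a we get {a, d}. So FIRST(Q) = {a, d, h}.
FOLLOW(S) includes $ since S is the start symbol.
FOLLOW(S): S appears on no right-hand side. Thus FOLLOW(S) = {$}.
FOLLOW(L): in S->e e Q L, the suffix after L is empty, so FOLLOW(L) ⊇ FOLLOW(S) = {$}. Thus FOLLOW(L) = {$}.
For L -> h Q: FIRST(h Q) = {h}, so it goes in M[L, t] for t ∈ {h}.
For L -> λ: FIRST(λ) = {λ}, so it goes in M[L, t] for t ∈ {}; since λ ∈ FIRST, also for every t ∈ FOLLOW(L) = {$}.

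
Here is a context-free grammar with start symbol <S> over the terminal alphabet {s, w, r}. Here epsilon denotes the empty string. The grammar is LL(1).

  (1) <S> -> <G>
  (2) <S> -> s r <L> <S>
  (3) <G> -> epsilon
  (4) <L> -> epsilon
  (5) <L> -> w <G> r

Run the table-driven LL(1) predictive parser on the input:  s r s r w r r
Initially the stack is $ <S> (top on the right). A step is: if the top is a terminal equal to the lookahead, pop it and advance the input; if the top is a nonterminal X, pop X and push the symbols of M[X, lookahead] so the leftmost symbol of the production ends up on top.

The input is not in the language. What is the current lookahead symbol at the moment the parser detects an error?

r

step 1: stack=$ <S>  input=s r s r w r r $  — expand <S> -> s r <L> <S>
step 2: stack=$ <S> <L> r s  input=s r s r w r r $  — match s
step 3: stack=$ <S> <L> r  input=r s r w r r $  — match r
step 4: stack=$ <S> <L>  input=s r w r r $  — expand <L> -> epsilon
step 5: stack=$ <S>  input=s r w r r $  — expand <S> -> s r <L> <S>
step 6: stack=$ <S> <L> r s  input=s r w r r $  — match s
step 7: stack=$ <S> <L> r  input=r w r r $  — match r
step 8: stack=$ <S> <L>  input=w r r $  — expand <L> -> w <G> r
step 9: stack=$ <S> r <G> w  input=w r r $  — match w
step 10: stack=$ <S> r <G>  input=r r $  — expand <G> -> epsilon
step 11: stack=$ <S> r  input=r r $  — match r
step 12: stack=$ <S>  input=r $  — error: M[<S>, r] is empty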